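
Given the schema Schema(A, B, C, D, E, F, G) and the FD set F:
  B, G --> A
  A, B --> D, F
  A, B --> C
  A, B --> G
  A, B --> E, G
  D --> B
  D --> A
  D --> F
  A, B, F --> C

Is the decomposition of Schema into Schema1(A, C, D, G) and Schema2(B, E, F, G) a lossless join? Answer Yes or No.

No

The shared attributes are {G} and {G}⁺ = {G}.
The closure covers neither Schema1 nor Schema2 entirely; the join is not lossless.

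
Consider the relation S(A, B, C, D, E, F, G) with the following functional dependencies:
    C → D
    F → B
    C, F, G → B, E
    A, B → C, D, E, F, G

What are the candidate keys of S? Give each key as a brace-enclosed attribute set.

{A} never appears on the right of any FD, so every key must include it.
Closure of {A, B} is {A, B, C, D, E, F, G}, the whole schema; {A, B} is a candidate key.
Closure of {A, F} is {A, B, C, D, E, F, G}, the whole schema; {A, F} is a candidate key.
Any other superkey properly contains one of these, so there are no further candidate keys.

{A, B}, {A, F}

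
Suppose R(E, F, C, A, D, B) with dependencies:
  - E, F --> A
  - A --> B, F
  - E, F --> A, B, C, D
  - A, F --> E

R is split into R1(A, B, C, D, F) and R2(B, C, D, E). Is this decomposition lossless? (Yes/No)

No

R1 ∩ R2 = {B, C, D}; its closure under F is {B, C, D}.
R1 ⊄ {B, C, D} and R2 ⊄ {B, C, D}, so the split is lossy.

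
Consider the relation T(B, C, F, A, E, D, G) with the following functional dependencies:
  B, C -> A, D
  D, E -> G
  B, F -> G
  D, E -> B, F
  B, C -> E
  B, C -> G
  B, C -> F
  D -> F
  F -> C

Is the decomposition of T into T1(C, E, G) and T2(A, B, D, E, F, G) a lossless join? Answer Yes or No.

The shared attributes are {E, G} and {E, G}⁺ = {E, G}.
Neither T1 nor T2 is contained in that closure, so the decomposition is lossy.

No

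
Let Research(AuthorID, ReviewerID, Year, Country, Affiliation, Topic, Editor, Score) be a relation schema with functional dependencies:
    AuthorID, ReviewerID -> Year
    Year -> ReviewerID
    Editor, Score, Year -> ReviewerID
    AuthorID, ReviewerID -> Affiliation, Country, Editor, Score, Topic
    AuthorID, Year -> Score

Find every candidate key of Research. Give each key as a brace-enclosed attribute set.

{AuthorID, ReviewerID}, {AuthorID, Year}

Attributes never on any right-hand side: {AuthorID} — every candidate key must contain it.
{AuthorID, ReviewerID}⁺ = {Affiliation, AuthorID, Country, Editor, ReviewerID, Score, Topic, Year} — all of the relation — so {AuthorID, ReviewerID} is a candidate key.
{AuthorID, Year}⁺ = {Affiliation, AuthorID, Country, Editor, ReviewerID, Score, Topic, Year} — all of the relation — so {AuthorID, Year} is a candidate key.
No proper subset of any of these is a key, and no other minimal superkey exists.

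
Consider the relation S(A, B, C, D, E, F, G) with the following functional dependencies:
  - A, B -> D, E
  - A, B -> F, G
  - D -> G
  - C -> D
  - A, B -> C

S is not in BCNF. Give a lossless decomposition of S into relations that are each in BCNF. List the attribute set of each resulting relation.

{A, B, C, E, F}; {C, D}; {D, G}

Candidate key of the original relation: {A, B}.
{A, B, C, D, E, F, G}: {D} determines {D, G} here but is not a superkey — split on D -> G, giving {D, G} and {A, B, C, D, E, F}.
{D, G}: every determinant is a superkey — BCNF.
{A, B, C, D, E, F}: {C} determines {C, D} here but is not a superkey — split on C -> D, giving {C, D} and {A, B, C, E, F}.
{C, D}: every determinant is a superkey — BCNF.
{A, B, C, E, F}: every determinant is a superkey — BCNF.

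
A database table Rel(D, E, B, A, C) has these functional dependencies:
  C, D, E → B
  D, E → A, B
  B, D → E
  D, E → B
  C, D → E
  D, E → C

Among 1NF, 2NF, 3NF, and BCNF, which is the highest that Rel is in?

BCNF

Candidate keys: {B, D}, {C, D}, {D, E}. Prime attributes: {B, C, D, E}.
Every FD has a superkey on the left, so the relation is in BCNF.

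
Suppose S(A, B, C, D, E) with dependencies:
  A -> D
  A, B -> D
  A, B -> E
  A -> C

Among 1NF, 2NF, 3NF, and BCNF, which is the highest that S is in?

1NF

Candidate key: {A, B}. Prime attributes: {A, B}.
A -> D breaks BCNF: {A}⁺ = {A, C, D}, so {A} is not a superkey.
Because {D} is non-prime and the left side of A -> D is not a superkey, the relation is not in 3NF.
{A} is a proper subset of the key {A, B}, and {A}⁺ contains the non-prime attributes {C, D} — a partial dependency, so 2NF is violated.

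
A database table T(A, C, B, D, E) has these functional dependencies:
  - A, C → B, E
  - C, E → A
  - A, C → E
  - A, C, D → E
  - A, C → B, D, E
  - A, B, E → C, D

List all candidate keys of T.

Closure of {A, C} is {A, B, C, D, E}, the whole schema; {A, C} is a candidate key.
Closure of {C, E} is {A, B, C, D, E}, the whole schema; {C, E} is a candidate key.
Closure of {A, B, E} is {A, B, C, D, E}, the whole schema; {A, B, E} is a candidate key.
Any other superkey properly contains one of these, so there are no further candidate keys.

{A, B, E}, {A, C}, {C, E}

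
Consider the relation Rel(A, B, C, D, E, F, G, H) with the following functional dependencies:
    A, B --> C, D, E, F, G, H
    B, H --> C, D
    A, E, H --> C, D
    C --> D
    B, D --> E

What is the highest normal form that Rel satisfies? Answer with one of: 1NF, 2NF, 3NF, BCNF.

Candidate key: {A, B}. Prime attributes: {A, B}.
B, H --> C, D: {B, H}⁺ = {B, C, D, E, H}, which is not all of the attributes, so the left side is not a superkey — BCNF is violated.
Because {C, D} are non-prime and the left side of B, H --> C, D is not a superkey, the relation is not in 3NF.
No proper subset of a key has a non-prime attribute in its closure, so there is no partial dependency; 2NF holds.

2NF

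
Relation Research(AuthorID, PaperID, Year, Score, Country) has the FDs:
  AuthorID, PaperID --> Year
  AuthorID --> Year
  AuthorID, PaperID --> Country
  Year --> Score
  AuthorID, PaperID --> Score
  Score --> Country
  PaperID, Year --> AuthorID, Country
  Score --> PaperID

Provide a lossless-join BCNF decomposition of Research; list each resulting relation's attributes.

{AuthorID, Score, Year}; {Country, PaperID, Score}

Candidate keys of the original relation: {AuthorID}, {Year}.
Within {AuthorID, Country, PaperID, Score, Year}: {Score}⁺ ∩ {AuthorID, Country, PaperID, Score, Year} = {Country, PaperID, Score}, not the whole set, so Score --> Country, PaperID violates BCNF; decompose into {Country, PaperID, Score} and {AuthorID, Score, Year}.
{Country, PaperID, Score} has no BCNF violation.
{AuthorID, Score, Year} has no BCNF violation.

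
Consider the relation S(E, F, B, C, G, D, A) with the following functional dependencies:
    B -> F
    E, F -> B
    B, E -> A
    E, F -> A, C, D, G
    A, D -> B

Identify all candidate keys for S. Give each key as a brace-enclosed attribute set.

{A, D, E}, {B, E}, {E, F}

{E} never appears on the right of any FD, so every key must include it.
{B, E}⁺ = {A, B, C, D, E, F, G} — all of the relation — so {B, E} is a candidate key.
{E, F}⁺ = {A, B, C, D, E, F, G} — all of the relation — so {E, F} is a candidate key.
{A, D, E}⁺ = {A, B, C, D, E, F, G} — all of the relation — so {A, D, E} is a candidate key.
These are minimal and exhaustive — every other superkey contains one of them.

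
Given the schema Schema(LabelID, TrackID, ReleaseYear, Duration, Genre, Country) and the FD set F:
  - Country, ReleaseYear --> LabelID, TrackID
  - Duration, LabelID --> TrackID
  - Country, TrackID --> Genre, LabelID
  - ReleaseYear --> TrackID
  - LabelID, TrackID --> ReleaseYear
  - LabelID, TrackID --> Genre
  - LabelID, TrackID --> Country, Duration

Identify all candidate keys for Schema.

{Country, ReleaseYear}⁺ = {Country, Duration, Genre, LabelID, ReleaseYear, TrackID} — all of the relation — so {Country, ReleaseYear} is a candidate key.
{Country, TrackID}⁺ = {Country, Duration, Genre, LabelID, ReleaseYear, TrackID} — all of the relation — so {Country, TrackID} is a candidate key.
{Duration, LabelID}⁺ = {Country, Duration, Genre, LabelID, ReleaseYear, TrackID} — all of the relation — so {Duration, LabelID} is a candidate key.
{LabelID, ReleaseYear}⁺ = {Country, Duration, Genre, LabelID, ReleaseYear, TrackID} — all of the relation — so {LabelID, ReleaseYear} is a candidate key.
{LabelID, TrackID}⁺ = {Country, Duration, Genre, LabelID, ReleaseYear, TrackID} — all of the relation — so {LabelID, TrackID} is a candidate key.
These are minimal and exhaustive — every other superkey contains one of them.

{Country, ReleaseYear}, {Country, TrackID}, {Duration, LabelID}, {LabelID, ReleaseYear}, {LabelID, TrackID}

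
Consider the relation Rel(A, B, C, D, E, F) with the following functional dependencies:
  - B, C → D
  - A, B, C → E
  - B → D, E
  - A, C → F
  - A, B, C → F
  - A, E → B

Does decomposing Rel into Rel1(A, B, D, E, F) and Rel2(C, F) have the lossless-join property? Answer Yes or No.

No

The shared attributes are {F} and {F}⁺ = {F}.
Rel1 ⊄ {F} and Rel2 ⊄ {F}, so the split is lossy.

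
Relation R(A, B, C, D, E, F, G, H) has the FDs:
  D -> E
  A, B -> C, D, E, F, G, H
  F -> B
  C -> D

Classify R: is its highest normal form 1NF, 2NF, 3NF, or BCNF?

2NF

Candidate keys: {A, B}, {A, F}. Prime attributes: {A, B, F}.
D -> E breaks BCNF: {D}⁺ = {D, E}, so {D} is not a superkey.
Because {E} is non-prime and the left side of D -> E is not a superkey, the relation is not in 3NF.
No proper subset of a key has a non-prime attribute in its closure, so there is no partial dependency; 2NF holds.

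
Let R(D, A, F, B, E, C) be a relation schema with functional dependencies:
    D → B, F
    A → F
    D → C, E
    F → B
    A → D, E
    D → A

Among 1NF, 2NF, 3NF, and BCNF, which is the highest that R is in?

Candidate keys: {A}, {D}. Prime attributes: {A, D}.
For F → B we have {F}⁺ = {B, F}; {F} is not a superkey, so BCNF fails.
F → B has non-prime {B} on the right and a non-superkey on the left, so 3NF fails.
With only single-attribute keys there can be no partial dependency, so 2NF holds.

2NF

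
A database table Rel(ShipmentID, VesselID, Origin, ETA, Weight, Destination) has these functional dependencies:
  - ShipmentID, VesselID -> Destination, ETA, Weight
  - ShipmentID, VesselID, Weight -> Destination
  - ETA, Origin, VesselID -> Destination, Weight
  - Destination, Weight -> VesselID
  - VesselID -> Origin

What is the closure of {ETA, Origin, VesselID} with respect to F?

{Destination, ETA, Origin, VesselID, Weight}

Start with {ETA, Origin, VesselID}.
ETA, Origin, VesselID -> Destination, Weight applies; add {Destination, Weight} → now {Destination, ETA, Origin, VesselID, Weight}.
No further FD applies.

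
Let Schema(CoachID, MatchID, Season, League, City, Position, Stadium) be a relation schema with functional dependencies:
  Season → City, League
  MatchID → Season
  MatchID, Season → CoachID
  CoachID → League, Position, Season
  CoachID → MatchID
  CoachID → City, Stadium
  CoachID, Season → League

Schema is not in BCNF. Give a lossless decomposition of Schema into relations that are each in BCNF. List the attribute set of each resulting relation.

{City, League, Season}; {CoachID, MatchID, Position, Season, Stadium}

Candidate keys of the original relation: {CoachID}, {MatchID}.
{City, CoachID, League, MatchID, Position, Season, Stadium}: {Season} determines {City, League, Season} here but is not a superkey — split on Season → City, League, giving {City, League, Season} and {CoachID, MatchID, Position, Season, Stadium}.
{City, League, Season}: every determinant is a superkey — BCNF.
{CoachID, MatchID, Position, Season, Stadium}: every determinant is a superkey — BCNF.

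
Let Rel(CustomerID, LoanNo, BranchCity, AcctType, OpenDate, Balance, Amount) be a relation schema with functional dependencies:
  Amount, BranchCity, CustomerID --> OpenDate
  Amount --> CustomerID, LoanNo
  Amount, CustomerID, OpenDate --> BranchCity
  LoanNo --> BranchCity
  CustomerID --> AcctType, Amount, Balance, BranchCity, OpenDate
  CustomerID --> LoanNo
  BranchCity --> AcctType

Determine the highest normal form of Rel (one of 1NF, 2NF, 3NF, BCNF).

2NF

Candidate keys: {Amount}, {CustomerID}. Prime attributes: {Amount, CustomerID}.
LoanNo --> BranchCity breaks BCNF: {LoanNo}⁺ = {AcctType, BranchCity, LoanNo}, so {LoanNo} is not a superkey.
Because {BranchCity} is non-prime and the left side of LoanNo --> BranchCity is not a superkey, the relation is not in 3NF.
All keys have size 1, which rules out partial dependencies — 2NF is satisfied.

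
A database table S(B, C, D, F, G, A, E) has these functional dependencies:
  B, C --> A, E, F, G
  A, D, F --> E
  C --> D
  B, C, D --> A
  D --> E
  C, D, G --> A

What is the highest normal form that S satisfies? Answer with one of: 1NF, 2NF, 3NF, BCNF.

Candidate key: {B, C}. Prime attributes: {B, C}.
A, D, F --> E: {A, D, F}⁺ = {A, D, E, F}, which is not all of the attributes, so the left side is not a superkey — BCNF is violated.
Because {E} is non-prime and the left side of A, D, F --> E is not a superkey, the relation is not in 3NF.
Since {C} ⊂ {B, C} and {C}⁺ ⊇ {D, E} with {D, E} non-prime, there is a partial dependency; 2NF fails.

1NF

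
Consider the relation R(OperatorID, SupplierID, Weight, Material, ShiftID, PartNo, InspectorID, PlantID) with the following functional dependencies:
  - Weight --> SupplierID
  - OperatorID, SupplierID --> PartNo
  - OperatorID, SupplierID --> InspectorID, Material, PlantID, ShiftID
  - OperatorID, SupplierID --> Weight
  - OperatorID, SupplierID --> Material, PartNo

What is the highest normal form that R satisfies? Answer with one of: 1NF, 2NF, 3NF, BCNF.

Candidate keys: {OperatorID, SupplierID}, {OperatorID, Weight}. Prime attributes: {OperatorID, SupplierID, Weight}.
Weight --> SupplierID: {Weight}⁺ = {SupplierID, Weight}, which is not all of the attributes, so the left side is not a superkey — BCNF is violated.
But every attribute on its right side ({SupplierID}) is prime, and the same holds for every other non-superkey FD, so 3NF still holds.

3NF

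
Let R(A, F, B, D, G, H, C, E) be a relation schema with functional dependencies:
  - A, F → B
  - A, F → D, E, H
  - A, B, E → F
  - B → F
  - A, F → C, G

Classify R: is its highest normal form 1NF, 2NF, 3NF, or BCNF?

3NF

Candidate keys: {A, B}, {A, F}. Prime attributes: {A, B, F}.
B → F: {B}⁺ = {B, F}, which is not all of the attributes, so the left side is not a superkey — BCNF is violated.
Since {F} ⊆ prime attributes and every other non-superkey FD also has a prime right side, the schema is in 3NF.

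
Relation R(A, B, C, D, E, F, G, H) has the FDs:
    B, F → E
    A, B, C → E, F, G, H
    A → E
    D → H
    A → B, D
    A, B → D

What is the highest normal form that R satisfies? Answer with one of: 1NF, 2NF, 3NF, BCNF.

1NF

Candidate key: {A, C}. Prime attributes: {A, C}.
For B, F → E we have {B, F}⁺ = {B, E, F}; {B, F} is not a superkey, so BCNF fails.
Because {E} is non-prime and the left side of B, F → E is not a superkey, the relation is not in 3NF.
The proper key subset {A} of {A, C} determines non-prime {B, D, E, H}, so the relation is not even in 2NF.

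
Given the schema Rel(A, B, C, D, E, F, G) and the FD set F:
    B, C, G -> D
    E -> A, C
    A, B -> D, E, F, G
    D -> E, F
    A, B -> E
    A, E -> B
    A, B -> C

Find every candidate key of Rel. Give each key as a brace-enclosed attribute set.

Closure of {D} is {A, B, C, D, E, F, G}, the whole schema; {D} is a candidate key.
Closure of {E} is {A, B, C, D, E, F, G}, the whole schema; {E} is a candidate key.
Closure of {A, B} is {A, B, C, D, E, F, G}, the whole schema; {A, B} is a candidate key.
Closure of {B, C, G} is {A, B, C, D, E, F, G}, the whole schema; {B, C, G} is a candidate key.
These are minimal and exhaustive — every other superkey contains one of them.

{A, B}, {B, C, G}, {D}, {E}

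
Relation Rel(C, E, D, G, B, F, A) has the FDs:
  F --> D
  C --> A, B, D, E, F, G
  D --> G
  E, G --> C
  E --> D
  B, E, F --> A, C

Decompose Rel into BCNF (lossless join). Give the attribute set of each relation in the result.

{A, B, C, E, F}; {D, F}; {D, G}

Candidate keys of the original relation: {C}, {E}.
In {A, B, C, D, E, F, G}, {F} is not a superkey ({F}⁺ restricted to this set is {D, F, G}), so split on F --> D, G into {D, F, G} and {A, B, C, E, F}.
In {D, F, G}, {D} is not a superkey ({D}⁺ restricted to this set is {D, G}), so split on D --> G into {D, G} and {D, F}.
{D, G} is in BCNF.
{D, F} is in BCNF.
{A, B, C, E, F} is in BCNF.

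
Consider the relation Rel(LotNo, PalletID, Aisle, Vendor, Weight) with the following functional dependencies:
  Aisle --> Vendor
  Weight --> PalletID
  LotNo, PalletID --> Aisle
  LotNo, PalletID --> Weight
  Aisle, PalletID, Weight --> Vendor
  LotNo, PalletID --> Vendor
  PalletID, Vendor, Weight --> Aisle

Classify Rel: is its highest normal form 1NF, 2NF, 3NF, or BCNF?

Candidate keys: {LotNo, PalletID}, {LotNo, Weight}. Prime attributes: {LotNo, PalletID, Weight}.
For Aisle --> Vendor we have {Aisle}⁺ = {Aisle, Vendor}; {Aisle} is not a superkey, so BCNF fails.
Aisle --> Vendor determines the non-prime attribute {Vendor} from a non-superkey — 3NF is violated.
Checking every proper subset of each key, none determines a non-prime attribute — 2NF is satisfied.

2NF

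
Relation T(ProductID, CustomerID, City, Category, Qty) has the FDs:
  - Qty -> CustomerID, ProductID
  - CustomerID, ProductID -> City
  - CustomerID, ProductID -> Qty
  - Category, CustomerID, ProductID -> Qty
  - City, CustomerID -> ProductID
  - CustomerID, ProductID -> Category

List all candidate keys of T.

{City, CustomerID}, {CustomerID, ProductID}, {Qty}

{Qty}⁺ = {Category, City, CustomerID, ProductID, Qty} — all of the relation — so {Qty} is a candidate key.
{City, CustomerID}⁺ = {Category, City, CustomerID, ProductID, Qty} — all of the relation — so {City, CustomerID} is a candidate key.
{CustomerID, ProductID}⁺ = {Category, City, CustomerID, ProductID, Qty} — all of the relation — so {CustomerID, ProductID} is a candidate key.
No proper subset of any of these is a key, and no other minimal superkey exists.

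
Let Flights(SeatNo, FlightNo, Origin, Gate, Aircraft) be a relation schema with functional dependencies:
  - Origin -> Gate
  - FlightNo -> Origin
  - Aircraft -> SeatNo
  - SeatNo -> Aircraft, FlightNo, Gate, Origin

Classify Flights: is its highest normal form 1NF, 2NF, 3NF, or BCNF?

2NF

Candidate keys: {Aircraft}, {SeatNo}. Prime attributes: {Aircraft, SeatNo}.
For Origin -> Gate we have {Origin}⁺ = {Gate, Origin}; {Origin} is not a superkey, so BCNF fails.
Origin -> Gate has non-prime {Gate} on the right and a non-superkey on the left, so 3NF fails.
All keys have size 1, which rules out partial dependencies — 2NF is satisfied.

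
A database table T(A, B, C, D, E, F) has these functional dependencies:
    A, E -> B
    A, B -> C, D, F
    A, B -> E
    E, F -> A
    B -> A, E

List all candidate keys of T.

{B}⁺ = {A, B, C, D, E, F}, which is every attribute, so {B} is a candidate key.
{A, E}⁺ = {A, B, C, D, E, F}, which is every attribute, so {A, E} is a candidate key.
{E, F}⁺ = {A, B, C, D, E, F}, which is every attribute, so {E, F} is a candidate key.
These are minimal and exhaustive — every other superkey contains one of them.

{A, E}, {B}, {E, F}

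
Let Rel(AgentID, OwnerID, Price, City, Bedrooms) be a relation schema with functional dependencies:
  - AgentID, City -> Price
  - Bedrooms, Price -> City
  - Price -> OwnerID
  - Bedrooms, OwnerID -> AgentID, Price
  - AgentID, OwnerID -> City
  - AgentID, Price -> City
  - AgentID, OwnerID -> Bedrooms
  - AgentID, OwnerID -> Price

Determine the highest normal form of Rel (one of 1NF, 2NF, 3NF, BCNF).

3NF

Candidate keys: {AgentID, City}, {AgentID, OwnerID}, {AgentID, Price}, {Bedrooms, OwnerID}, {Bedrooms, Price}. Prime attributes: {AgentID, Bedrooms, City, OwnerID, Price}.
Price -> OwnerID: {Price}⁺ = {OwnerID, Price}, which is not all of the attributes, so the left side is not a superkey — BCNF is violated.
Since {OwnerID} ⊆ prime attributes and every other non-superkey FD also has a prime right side, the schema is in 3NF.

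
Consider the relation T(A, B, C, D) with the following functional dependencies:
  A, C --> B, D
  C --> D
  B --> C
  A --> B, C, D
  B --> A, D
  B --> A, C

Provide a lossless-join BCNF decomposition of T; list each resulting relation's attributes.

{A, B, C}; {C, D}

Candidate keys of the original relation: {A}, {B}.
{A, B, C, D}: {C} determines {C, D} here but is not a superkey — split on C --> D, giving {C, D} and {A, B, C}.
{C, D}: every determinant is a superkey — BCNF.
{A, B, C}: every determinant is a superkey — BCNF.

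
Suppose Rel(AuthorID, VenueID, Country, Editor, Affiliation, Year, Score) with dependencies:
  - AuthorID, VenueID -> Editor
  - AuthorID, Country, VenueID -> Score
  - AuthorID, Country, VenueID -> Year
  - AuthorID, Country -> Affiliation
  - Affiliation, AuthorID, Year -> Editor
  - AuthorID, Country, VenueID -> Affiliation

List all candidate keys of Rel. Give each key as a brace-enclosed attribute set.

Attributes never on any right-hand side: {AuthorID, Country, VenueID} — every candidate key must contain all of them.
{AuthorID, Country, VenueID}⁺ = {Affiliation, AuthorID, Country, Editor, Score, VenueID, Year}, which is every attribute, so {AuthorID, Country, VenueID} is a candidate key.
No smaller or unrelated set reaches every attribute, so there are no other keys.

{AuthorID, Country, VenueID}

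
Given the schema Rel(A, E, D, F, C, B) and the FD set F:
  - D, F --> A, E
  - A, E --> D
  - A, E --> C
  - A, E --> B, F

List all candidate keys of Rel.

{A, E}, {D, F}

Closure of {A, E} is {A, B, C, D, E, F}, the whole schema; {A, E} is a candidate key.
Closure of {D, F} is {A, B, C, D, E, F}, the whole schema; {D, F} is a candidate key.
These are minimal and exhaustive — every other superkey contains one of them.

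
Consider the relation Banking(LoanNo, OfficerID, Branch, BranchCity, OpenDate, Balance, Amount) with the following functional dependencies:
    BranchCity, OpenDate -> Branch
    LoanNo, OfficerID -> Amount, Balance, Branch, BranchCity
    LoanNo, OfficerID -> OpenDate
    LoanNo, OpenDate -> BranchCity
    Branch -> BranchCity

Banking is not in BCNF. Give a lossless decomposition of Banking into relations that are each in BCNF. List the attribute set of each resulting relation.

Candidate key of the original relation: {LoanNo, OfficerID}.
{Amount, Balance, Branch, BranchCity, LoanNo, OfficerID, OpenDate}: {BranchCity, OpenDate} determines {Branch, BranchCity, OpenDate} here but is not a superkey — split on BranchCity, OpenDate -> Branch, giving {Branch, BranchCity, OpenDate} and {Amount, Balance, BranchCity, LoanNo, OfficerID, OpenDate}.
{Branch, BranchCity, OpenDate}: {Branch} determines {Branch, BranchCity} here but is not a superkey — split on Branch -> BranchCity, giving {Branch, BranchCity} and {Branch, OpenDate}.
{Branch, BranchCity} is in BCNF.
{Branch, OpenDate} is in BCNF.
{Amount, Balance, BranchCity, LoanNo, OfficerID, OpenDate}: {LoanNo, OpenDate} determines {BranchCity, LoanNo, OpenDate} here but is not a superkey — split on LoanNo, OpenDate -> BranchCity, giving {BranchCity, LoanNo, OpenDate} and {Amount, Balance, LoanNo, OfficerID, OpenDate}.
{BranchCity, LoanNo, OpenDate} is in BCNF.
{Amount, Balance, LoanNo, OfficerID, OpenDate} is in BCNF.

{Amount, Balance, LoanNo, OfficerID, OpenDate}; {Branch, BranchCity}; {Branch, OpenDate}; {BranchCity, LoanNo, OpenDate}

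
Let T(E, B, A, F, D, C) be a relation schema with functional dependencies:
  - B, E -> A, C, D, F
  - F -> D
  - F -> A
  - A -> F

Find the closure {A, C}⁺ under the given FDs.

{A, C, D, F}

Start with {A, C}.
A -> F applies; add {F} → now {A, C, F}.
F -> D applies; add {D} → now {A, C, D, F}.
No further FD applies.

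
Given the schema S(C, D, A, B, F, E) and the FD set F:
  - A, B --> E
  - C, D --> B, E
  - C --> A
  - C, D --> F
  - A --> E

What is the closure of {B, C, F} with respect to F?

{A, B, C, E, F}

Start with {B, C, F}.
C --> A applies; add {A} → now {A, B, C, F}.
A --> E applies; add {E} → now {A, B, C, E, F}.
No further FD applies.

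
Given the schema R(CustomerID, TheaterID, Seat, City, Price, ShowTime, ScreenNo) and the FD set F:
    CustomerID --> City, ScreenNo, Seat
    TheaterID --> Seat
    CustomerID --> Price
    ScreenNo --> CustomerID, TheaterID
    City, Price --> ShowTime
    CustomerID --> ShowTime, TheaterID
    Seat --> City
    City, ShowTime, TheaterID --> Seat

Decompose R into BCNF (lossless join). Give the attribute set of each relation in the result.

Candidate keys of the original relation: {CustomerID}, {ScreenNo}.
In {City, CustomerID, Price, ScreenNo, Seat, ShowTime, TheaterID}, {TheaterID} is not a superkey ({TheaterID}⁺ restricted to this set is {City, Seat, TheaterID}), so split on TheaterID --> City, Seat into {City, Seat, TheaterID} and {CustomerID, Price, ScreenNo, ShowTime, TheaterID}.
In {City, Seat, TheaterID}, {Seat} is not a superkey ({Seat}⁺ restricted to this set is {City, Seat}), so split on Seat --> City into {City, Seat} and {Seat, TheaterID}.
{City, Seat} has no BCNF violation.
{Seat, TheaterID} has no BCNF violation.
In {CustomerID, Price, ScreenNo, ShowTime, TheaterID}, {Price, TheaterID} is not a superkey ({Price, TheaterID}⁺ restricted to this set is {Price, ShowTime, TheaterID}), so split on Price, TheaterID --> ShowTime into {Price, ShowTime, TheaterID} and {CustomerID, Price, ScreenNo, TheaterID}.
{Price, ShowTime, TheaterID} has no BCNF violation.
{CustomerID, Price, ScreenNo, TheaterID} has no BCNF violation.

{City, Seat}; {CustomerID, Price, ScreenNo, TheaterID}; {Price, ShowTime, TheaterID}; {Seat, TheaterID}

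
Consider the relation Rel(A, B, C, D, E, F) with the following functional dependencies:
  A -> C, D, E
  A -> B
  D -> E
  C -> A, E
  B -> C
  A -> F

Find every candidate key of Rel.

{A}, {B}, {C}

{A}⁺ = {A, B, C, D, E, F}, which is every attribute, so {A} is a candidate key.
{B}⁺ = {A, B, C, D, E, F}, which is every attribute, so {B} is a candidate key.
{C}⁺ = {A, B, C, D, E, F}, which is every attribute, so {C} is a candidate key.
Any other superkey properly contains one of these, so there are no further candidate keys.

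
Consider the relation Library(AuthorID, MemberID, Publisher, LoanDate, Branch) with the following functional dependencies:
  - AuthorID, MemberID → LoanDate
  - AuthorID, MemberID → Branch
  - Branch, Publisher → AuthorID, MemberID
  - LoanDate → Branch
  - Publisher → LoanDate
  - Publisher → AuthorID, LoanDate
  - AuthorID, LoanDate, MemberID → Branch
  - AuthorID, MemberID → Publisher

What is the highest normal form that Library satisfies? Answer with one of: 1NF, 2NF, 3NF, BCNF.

2NF

Candidate keys: {AuthorID, MemberID}, {Publisher}. Prime attributes: {AuthorID, MemberID, Publisher}.
LoanDate → Branch breaks BCNF: {LoanDate}⁺ = {Branch, LoanDate}, so {LoanDate} is not a superkey.
LoanDate → Branch has non-prime {Branch} on the right and a non-superkey on the left, so 3NF fails.
No non-prime attribute depends on a proper subset of any candidate key, so 2NF holds.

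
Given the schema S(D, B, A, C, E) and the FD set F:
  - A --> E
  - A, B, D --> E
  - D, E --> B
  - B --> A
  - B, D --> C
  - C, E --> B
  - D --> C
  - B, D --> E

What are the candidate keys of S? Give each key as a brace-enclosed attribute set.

{A, D}, {B, D}, {D, E}

No FD produces {D}, so it must be in every candidate key.
{A, D} is a candidate key since {A, D}⁺ = {A, B, C, D, E} covers every attribute.
{B, D} is a candidate key since {B, D}⁺ = {A, B, C, D, E} covers every attribute.
{D, E} is a candidate key since {D, E}⁺ = {A, B, C, D, E} covers every attribute.
These are minimal and exhaustive — every other superkey contains one of them.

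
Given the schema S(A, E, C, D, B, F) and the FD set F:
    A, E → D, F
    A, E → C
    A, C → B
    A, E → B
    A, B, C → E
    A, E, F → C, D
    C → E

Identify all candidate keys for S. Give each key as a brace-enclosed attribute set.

{A} never appears on the right of any FD, so every key must include it.
{A, C}⁺ = {A, B, C, D, E, F}, which is every attribute, so {A, C} is a candidate key.
{A, E}⁺ = {A, B, C, D, E, F}, which is every attribute, so {A, E} is a candidate key.
No proper subset of any of these is a key, and no other minimal superkey exists.

{A, C}, {A, E}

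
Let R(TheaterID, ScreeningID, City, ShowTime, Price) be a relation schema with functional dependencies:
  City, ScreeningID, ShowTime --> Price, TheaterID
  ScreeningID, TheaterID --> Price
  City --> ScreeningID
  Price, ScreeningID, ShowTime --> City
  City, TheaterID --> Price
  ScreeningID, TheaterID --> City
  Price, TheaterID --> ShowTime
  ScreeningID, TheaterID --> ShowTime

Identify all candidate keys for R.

{City, ShowTime} is a candidate key since {City, ShowTime}⁺ = {City, Price, ScreeningID, ShowTime, TheaterID} covers every attribute.
{City, TheaterID} is a candidate key since {City, TheaterID}⁺ = {City, Price, ScreeningID, ShowTime, TheaterID} covers every attribute.
{ScreeningID, TheaterID} is a candidate key since {ScreeningID, TheaterID}⁺ = {City, Price, ScreeningID, ShowTime, TheaterID} covers every attribute.
{Price, ScreeningID, ShowTime} is a candidate key since {Price, ScreeningID, ShowTime}⁺ = {City, Price, ScreeningID, ShowTime, TheaterID} covers every attribute.
These are minimal and exhaustive — every other superkey contains one of them.

{City, ShowTime}, {City, TheaterID}, {Price, ScreeningID, ShowTime}, {ScreeningID, TheaterID}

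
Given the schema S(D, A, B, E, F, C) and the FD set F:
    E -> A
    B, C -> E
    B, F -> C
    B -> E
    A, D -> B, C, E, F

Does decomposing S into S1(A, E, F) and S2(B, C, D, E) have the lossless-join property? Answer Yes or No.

The shared attributes are {E} and {E}⁺ = {A, E}.
Neither S1 nor S2 is contained in that closure, so the decomposition is lossy.

No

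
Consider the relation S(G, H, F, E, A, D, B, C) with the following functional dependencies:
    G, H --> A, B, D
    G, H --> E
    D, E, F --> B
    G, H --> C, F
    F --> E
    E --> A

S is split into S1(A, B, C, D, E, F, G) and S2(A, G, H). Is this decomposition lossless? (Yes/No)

No

S1 ∩ S2 = {A, G}; its closure under F is {A, G}.
Neither S1 nor S2 is contained in that closure, so the decomposition is lossy.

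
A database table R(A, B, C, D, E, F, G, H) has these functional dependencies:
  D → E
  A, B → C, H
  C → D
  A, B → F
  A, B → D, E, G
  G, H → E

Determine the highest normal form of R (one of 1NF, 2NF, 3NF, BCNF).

Candidate key: {A, B}. Prime attributes: {A, B}.
D → E breaks BCNF: {D}⁺ = {D, E}, so {D} is not a superkey.
D → E determines the non-prime attribute {E} from a non-superkey — 3NF is violated.
No proper subset of a key has a non-prime attribute in its closure, so there is no partial dependency; 2NF holds.

2NF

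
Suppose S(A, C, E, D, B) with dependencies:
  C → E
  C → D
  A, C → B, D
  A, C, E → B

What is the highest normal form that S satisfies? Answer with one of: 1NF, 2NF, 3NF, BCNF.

Candidate key: {A, C}. Prime attributes: {A, C}.
For C → E we have {C}⁺ = {C, D, E}; {C} is not a superkey, so BCNF fails.
C → E has non-prime {E} on the right and a non-superkey on the left, so 3NF fails.
Since {C} ⊂ {A, C} and {C}⁺ ⊇ {D, E} with {D, E} non-prime, there is a partial dependency; 2NF fails.

1NF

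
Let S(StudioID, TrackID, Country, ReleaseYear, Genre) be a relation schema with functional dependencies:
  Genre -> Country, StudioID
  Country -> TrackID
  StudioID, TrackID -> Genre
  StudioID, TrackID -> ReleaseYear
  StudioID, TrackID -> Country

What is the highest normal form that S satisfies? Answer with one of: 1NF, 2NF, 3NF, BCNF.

3NF

Candidate keys: {Country, StudioID}, {Genre}, {StudioID, TrackID}. Prime attributes: {Country, Genre, StudioID, TrackID}.
Country -> TrackID: {Country}⁺ = {Country, TrackID}, which is not all of the attributes, so the left side is not a superkey — BCNF is violated.
Since {TrackID} ⊆ prime attributes and every other non-superkey FD also has a prime right side, the schema is in 3NF.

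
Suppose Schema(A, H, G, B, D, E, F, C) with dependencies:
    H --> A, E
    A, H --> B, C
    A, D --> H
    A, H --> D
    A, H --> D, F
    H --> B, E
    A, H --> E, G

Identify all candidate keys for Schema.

{A, D}, {H}

Closure of {H} is {A, B, C, D, E, F, G, H}, the whole schema; {H} is a candidate key.
Closure of {A, D} is {A, B, C, D, E, F, G, H}, the whole schema; {A, D} is a candidate key.
Any other superkey properly contains one of these, so there are no further candidate keys.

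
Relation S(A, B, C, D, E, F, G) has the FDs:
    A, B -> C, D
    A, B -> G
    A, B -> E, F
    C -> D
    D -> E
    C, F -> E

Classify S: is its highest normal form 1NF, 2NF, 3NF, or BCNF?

Candidate key: {A, B}. Prime attributes: {A, B}.
C -> D: {C}⁺ = {C, D, E}, which is not all of the attributes, so the left side is not a superkey — BCNF is violated.
C -> D determines the non-prime attribute {D} from a non-superkey — 3NF is violated.
No proper subset of a key has a non-prime attribute in its closure, so there is no partial dependency; 2NF holds.

2NF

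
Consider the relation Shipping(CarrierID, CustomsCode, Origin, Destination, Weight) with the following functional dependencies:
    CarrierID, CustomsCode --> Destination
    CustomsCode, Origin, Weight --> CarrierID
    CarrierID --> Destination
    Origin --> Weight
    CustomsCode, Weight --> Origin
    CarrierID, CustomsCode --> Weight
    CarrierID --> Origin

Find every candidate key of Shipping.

{CarrierID, CustomsCode}, {CustomsCode, Origin}, {CustomsCode, Weight}

{CustomsCode} never appears on the right of any FD, so every key must include it.
{CarrierID, CustomsCode}⁺ = {CarrierID, CustomsCode, Destination, Origin, Weight} — all of the relation — so {CarrierID, CustomsCode} is a candidate key.
{CustomsCode, Origin}⁺ = {CarrierID, CustomsCode, Destination, Origin, Weight} — all of the relation — so {CustomsCode, Origin} is a candidate key.
{CustomsCode, Weight}⁺ = {CarrierID, CustomsCode, Destination, Origin, Weight} — all of the relation — so {CustomsCode, Weight} is a candidate key.
No proper subset of any of these is a key, and no other minimal superkey exists.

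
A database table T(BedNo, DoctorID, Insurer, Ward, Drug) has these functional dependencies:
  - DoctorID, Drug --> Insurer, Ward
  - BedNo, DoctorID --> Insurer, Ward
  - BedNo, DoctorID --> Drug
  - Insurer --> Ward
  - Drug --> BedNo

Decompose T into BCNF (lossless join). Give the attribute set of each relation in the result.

{BedNo, Drug}; {DoctorID, Drug, Insurer}; {Insurer, Ward}

Candidate keys of the original relation: {BedNo, DoctorID}, {DoctorID, Drug}.
{BedNo, DoctorID, Drug, Insurer, Ward}: {Insurer} determines {Insurer, Ward} here but is not a superkey — split on Insurer --> Ward, giving {Insurer, Ward} and {BedNo, DoctorID, Drug, Insurer}.
{Insurer, Ward} is in BCNF.
{BedNo, DoctorID, Drug, Insurer}: {Drug} determines {BedNo, Drug} here but is not a superkey — split on Drug --> BedNo, giving {BedNo, Drug} and {DoctorID, Drug, Insurer}.
{BedNo, Drug} is in BCNF.
{DoctorID, Drug, Insurer} is in BCNF.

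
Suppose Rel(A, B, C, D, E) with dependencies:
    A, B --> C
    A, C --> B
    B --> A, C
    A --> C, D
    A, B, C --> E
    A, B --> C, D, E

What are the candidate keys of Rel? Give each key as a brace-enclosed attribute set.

{A}, {B}

{A} is a candidate key since {A}⁺ = {A, B, C, D, E} covers every attribute.
{B} is a candidate key since {B}⁺ = {A, B, C, D, E} covers every attribute.
Any other superkey properly contains one of these, so there are no further candidate keys.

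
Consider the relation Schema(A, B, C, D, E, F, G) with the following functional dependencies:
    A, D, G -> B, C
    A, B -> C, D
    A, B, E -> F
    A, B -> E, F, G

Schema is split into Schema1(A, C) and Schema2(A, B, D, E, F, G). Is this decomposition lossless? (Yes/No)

No

The shared attributes are {A} and {A}⁺ = {A}.
Schema1 ⊄ {A} and Schema2 ⊄ {A}, so the split is lossy.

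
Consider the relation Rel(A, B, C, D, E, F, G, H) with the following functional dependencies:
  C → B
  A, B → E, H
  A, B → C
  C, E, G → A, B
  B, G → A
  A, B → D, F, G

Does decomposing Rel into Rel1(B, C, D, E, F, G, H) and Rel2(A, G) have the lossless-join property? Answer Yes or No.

Common attributes: {G}; their closure is {G}.
Neither Rel1 nor Rel2 is contained in that closure, so the decomposition is lossy.

No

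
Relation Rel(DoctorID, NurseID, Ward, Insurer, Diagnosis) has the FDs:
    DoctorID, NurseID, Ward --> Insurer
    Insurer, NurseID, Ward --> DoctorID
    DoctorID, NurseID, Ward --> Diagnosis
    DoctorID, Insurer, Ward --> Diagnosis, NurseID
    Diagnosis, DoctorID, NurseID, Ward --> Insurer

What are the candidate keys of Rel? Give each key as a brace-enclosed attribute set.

{DoctorID, Insurer, Ward}, {DoctorID, NurseID, Ward}, {Insurer, NurseID, Ward}

{Ward} never appears on the right of any FD, so every key must include it.
{DoctorID, Insurer, Ward}⁺ = {Diagnosis, DoctorID, Insurer, NurseID, Ward}, which is every attribute, so {DoctorID, Insurer, Ward} is a candidate key.
{DoctorID, NurseID, Ward}⁺ = {Diagnosis, DoctorID, Insurer, NurseID, Ward}, which is every attribute, so {DoctorID, NurseID, Ward} is a candidate key.
{Insurer, NurseID, Ward}⁺ = {Diagnosis, DoctorID, Insurer, NurseID, Ward}, which is every attribute, so {Insurer, NurseID, Ward} is a candidate key.
These are minimal and exhaustive — every other superkey contains one of them.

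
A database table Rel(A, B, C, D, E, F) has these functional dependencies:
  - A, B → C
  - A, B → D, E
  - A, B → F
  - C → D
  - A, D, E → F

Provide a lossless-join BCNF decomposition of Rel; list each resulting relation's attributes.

Candidate key of the original relation: {A, B}.
{A, B, C, D, E, F}: {C} determines {C, D} here but is not a superkey — split on C → D, giving {C, D} and {A, B, C, E, F}.
{C, D}: every determinant is a superkey — BCNF.
{A, B, C, E, F}: {A, C, E} determines {A, C, E, F} here but is not a superkey — split on A, C, E → F, giving {A, C, E, F} and {A, B, C, E}.
{A, C, E, F}: every determinant is a superkey — BCNF.
{A, B, C, E}: every determinant is a superkey — BCNF.

{A, B, C, E}; {A, C, E, F}; {C, D}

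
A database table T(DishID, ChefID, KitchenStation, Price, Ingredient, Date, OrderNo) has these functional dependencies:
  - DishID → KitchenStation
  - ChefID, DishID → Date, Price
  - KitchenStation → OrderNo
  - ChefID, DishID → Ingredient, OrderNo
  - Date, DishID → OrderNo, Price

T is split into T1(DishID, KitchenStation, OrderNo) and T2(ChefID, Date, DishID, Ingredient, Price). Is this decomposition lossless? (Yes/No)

Yes

The shared attributes are {DishID} and {DishID}⁺ = {DishID, KitchenStation, OrderNo}.
This includes all of T1, so the common attributes are a superkey of T1 — the join is lossless.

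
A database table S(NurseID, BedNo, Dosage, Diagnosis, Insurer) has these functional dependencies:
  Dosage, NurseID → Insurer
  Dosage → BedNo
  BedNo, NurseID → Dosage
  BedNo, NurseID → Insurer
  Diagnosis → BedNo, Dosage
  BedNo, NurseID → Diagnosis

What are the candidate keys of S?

{BedNo, NurseID}, {Diagnosis, NurseID}, {Dosage, NurseID}

No FD produces {NurseID}, so it must be in every candidate key.
{BedNo, NurseID}⁺ = {BedNo, Diagnosis, Dosage, Insurer, NurseID} — all of the relation — so {BedNo, NurseID} is a candidate key.
{Diagnosis, NurseID}⁺ = {BedNo, Diagnosis, Dosage, Insurer, NurseID} — all of the relation — so {Diagnosis, NurseID} is a candidate key.
{Dosage, NurseID}⁺ = {BedNo, Diagnosis, Dosage, Insurer, NurseID} — all of the relation — so {Dosage, NurseID} is a candidate key.
These are minimal and exhaustive — every other superkey contains one of them.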